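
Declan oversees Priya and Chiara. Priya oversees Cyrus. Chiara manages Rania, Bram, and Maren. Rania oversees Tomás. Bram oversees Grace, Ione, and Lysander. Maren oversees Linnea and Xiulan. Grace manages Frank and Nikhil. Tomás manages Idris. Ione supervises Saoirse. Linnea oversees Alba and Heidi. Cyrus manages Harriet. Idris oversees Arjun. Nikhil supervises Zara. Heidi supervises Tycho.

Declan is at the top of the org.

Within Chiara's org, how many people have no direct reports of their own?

The people in Chiara's organization with no one reporting to them are Xiulan, Tycho, Alba, Lysander, Saoirse, Zara, Frank, Arjun. That is 8.

8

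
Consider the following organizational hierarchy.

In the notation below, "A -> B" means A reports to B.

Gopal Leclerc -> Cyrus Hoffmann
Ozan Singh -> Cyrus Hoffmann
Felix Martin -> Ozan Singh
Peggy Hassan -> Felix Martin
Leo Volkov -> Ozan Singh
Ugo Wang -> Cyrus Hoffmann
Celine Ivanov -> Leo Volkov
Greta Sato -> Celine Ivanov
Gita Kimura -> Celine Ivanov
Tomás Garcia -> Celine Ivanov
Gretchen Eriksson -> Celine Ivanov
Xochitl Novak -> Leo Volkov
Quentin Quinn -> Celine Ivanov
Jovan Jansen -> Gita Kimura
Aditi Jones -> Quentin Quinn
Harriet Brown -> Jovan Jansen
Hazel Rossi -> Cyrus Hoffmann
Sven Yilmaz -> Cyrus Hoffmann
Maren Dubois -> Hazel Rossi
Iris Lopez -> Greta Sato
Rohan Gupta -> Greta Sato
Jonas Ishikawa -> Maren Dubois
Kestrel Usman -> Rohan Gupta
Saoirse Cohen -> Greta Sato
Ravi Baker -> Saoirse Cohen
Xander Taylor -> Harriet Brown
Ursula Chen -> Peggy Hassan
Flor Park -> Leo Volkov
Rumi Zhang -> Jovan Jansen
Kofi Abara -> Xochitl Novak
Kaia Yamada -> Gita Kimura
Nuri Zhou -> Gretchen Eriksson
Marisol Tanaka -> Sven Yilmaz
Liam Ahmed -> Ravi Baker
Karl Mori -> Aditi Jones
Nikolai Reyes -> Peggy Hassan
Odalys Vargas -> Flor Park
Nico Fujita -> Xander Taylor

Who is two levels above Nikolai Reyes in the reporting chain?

Felix Martin

Nikolai Reyes reports to Peggy Hassan, and Peggy Hassan reports to Felix Martin. So Nikolai Reyes's skip-level manager is Felix Martin.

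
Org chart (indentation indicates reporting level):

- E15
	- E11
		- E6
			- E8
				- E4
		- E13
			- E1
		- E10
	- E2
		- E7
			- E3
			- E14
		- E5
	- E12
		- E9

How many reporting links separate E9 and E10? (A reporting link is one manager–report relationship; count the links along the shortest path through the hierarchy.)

E9 is 2 levels below E15, and E10 is 2 levels below E15 (their lowest common manager). The shortest path runs up from E9 to E15 and back down to E10: 2 + 2 = 4 links.

4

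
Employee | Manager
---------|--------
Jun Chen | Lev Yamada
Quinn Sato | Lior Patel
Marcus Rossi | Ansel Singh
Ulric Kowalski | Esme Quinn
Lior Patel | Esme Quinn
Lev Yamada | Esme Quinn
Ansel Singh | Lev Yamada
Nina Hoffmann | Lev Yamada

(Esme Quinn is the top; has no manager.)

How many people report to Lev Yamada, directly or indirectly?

Lev Yamada directly manages Nina Hoffmann, Jun Chen, Ansel Singh. Nina Hoffmann has no reports. Jun Chen has no reports. Under Ansel Singh: Marcus Rossi (1). So Lev Yamada's organization is 3 direct reports plus everyone under them: 1 + 1 + 2 = 4.

4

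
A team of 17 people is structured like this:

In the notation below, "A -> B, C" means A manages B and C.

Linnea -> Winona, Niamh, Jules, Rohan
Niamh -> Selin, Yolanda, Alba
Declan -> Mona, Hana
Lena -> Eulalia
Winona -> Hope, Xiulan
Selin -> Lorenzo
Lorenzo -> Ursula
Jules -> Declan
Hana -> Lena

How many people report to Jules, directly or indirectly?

Jules directly manages Declan. Under Declan: Hana, Lena, Eulalia, Mona (4). That's 5 in total.

5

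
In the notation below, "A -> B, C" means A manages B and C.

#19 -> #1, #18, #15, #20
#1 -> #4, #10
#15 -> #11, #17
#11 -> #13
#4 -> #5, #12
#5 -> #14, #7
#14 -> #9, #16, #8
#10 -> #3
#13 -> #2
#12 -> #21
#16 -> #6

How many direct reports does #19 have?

#19 directly manages #1, #18, #15, #20. That is 4 direct reports.

4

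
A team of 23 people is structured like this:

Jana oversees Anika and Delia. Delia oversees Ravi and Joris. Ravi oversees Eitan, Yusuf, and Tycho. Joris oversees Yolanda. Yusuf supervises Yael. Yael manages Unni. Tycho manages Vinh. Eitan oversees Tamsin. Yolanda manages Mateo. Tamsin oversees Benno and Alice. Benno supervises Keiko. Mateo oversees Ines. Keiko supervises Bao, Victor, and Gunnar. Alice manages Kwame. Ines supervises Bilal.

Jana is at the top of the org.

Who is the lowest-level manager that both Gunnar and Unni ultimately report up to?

Gunnar's chain of managers is Keiko, Benno, Tamsin, Eitan, Ravi, Delia, Jana. Unni's chain of managers is Yael, Yusuf, Ravi, Delia, Jana. The first manager that appears in both chains is Ravi.

Ravi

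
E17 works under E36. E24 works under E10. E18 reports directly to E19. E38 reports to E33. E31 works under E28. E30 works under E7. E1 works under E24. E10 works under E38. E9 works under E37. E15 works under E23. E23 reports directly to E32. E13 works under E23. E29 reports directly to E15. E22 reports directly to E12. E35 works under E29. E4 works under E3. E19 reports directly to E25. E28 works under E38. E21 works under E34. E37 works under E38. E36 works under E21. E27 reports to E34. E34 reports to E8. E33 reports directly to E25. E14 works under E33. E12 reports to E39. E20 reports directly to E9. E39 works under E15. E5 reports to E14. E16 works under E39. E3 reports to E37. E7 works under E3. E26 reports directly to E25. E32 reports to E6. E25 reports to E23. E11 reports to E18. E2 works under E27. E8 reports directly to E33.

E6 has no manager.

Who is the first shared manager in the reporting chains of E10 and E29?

E23

E10's chain of managers is E38, E33, E25, E23, E32, E6. E29's chain of managers is E15, E23, E32, E6. The first manager that appears in both chains is E23.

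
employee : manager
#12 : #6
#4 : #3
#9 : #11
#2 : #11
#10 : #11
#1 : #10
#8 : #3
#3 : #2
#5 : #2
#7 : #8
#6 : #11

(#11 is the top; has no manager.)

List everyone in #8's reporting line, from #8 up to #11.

#8 -> #3 -> #2 -> #11

#8 reports to #3. #3 reports to #2. #2 reports to #11. #11 is at the top.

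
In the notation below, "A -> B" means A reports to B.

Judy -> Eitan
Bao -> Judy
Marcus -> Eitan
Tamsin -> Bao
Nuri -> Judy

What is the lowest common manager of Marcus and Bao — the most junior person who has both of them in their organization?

Eitan

Marcus's chain of managers is Eitan. Bao's chain of managers is Judy, Eitan. The first manager that appears in both chains is Eitan.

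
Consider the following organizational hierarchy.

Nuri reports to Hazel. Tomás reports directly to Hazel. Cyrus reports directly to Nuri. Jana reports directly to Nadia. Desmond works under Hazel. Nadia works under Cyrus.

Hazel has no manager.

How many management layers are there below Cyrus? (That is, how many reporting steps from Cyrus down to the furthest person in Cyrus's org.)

The longest chain under Cyrus runs Cyrus → Nadia → Jana, which is 2 levels below Cyrus.

2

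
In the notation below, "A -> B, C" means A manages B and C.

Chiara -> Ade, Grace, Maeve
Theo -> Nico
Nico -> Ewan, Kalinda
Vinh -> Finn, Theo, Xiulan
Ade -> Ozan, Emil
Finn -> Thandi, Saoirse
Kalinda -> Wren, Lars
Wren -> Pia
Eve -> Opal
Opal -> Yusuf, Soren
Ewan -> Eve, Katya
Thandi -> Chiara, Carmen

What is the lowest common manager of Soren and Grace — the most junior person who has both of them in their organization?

Vinh

Soren's chain of managers is Opal, Eve, Ewan, Nico, Theo, Vinh. Grace's chain of managers is Chiara, Thandi, Finn, Vinh. The first manager that appears in both chains is Vinh.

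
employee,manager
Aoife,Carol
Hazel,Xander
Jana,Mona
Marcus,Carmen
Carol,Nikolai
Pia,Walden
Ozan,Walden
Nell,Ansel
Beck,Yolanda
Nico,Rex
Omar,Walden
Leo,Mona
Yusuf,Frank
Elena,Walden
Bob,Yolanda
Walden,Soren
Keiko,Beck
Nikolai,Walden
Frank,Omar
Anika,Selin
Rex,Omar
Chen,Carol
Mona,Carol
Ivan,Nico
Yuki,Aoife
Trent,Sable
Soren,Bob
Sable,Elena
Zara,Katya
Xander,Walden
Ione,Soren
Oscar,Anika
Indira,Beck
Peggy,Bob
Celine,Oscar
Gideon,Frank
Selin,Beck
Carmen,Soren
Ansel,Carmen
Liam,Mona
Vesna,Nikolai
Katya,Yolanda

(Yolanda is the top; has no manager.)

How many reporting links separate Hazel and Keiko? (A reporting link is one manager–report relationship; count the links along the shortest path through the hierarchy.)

Hazel is 5 levels below Yolanda, and Keiko is 2 levels below Yolanda (their lowest common manager). The shortest path runs up from Hazel to Yolanda and back down to Keiko: 5 + 2 = 7 links.

7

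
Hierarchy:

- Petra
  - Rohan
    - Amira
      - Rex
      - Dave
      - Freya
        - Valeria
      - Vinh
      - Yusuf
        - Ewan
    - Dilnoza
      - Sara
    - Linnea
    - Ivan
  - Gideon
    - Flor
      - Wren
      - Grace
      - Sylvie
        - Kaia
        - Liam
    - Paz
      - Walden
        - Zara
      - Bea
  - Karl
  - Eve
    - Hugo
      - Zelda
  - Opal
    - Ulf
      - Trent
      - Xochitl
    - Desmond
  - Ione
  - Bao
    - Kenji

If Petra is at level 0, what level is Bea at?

3

Chain from Bea up to Petra: Bea → Paz → Gideon → Petra. That is 3 steps up, so Bea is 3 levels below Petra.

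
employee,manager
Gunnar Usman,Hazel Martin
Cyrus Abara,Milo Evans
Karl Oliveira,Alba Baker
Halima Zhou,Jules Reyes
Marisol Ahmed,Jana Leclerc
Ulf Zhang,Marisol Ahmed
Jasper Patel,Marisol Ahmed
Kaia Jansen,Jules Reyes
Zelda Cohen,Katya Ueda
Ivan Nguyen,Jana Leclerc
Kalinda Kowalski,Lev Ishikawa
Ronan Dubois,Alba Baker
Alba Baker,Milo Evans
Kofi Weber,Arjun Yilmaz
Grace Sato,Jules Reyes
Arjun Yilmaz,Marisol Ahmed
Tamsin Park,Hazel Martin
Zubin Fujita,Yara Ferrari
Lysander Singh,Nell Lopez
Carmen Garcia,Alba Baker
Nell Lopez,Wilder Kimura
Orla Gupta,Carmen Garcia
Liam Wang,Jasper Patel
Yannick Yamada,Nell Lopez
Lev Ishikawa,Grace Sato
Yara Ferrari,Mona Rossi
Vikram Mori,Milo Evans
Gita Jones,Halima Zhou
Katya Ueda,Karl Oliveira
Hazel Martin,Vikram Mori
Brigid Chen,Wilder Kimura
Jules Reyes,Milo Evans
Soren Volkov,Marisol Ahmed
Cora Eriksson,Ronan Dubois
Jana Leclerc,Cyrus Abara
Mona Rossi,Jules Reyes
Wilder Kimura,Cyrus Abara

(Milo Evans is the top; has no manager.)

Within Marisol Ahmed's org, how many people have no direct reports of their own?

The people in Marisol Ahmed's organization with no one reporting to them are Soren Volkov, Ulf Zhang, Kofi Weber, Liam Wang. That is 4.

4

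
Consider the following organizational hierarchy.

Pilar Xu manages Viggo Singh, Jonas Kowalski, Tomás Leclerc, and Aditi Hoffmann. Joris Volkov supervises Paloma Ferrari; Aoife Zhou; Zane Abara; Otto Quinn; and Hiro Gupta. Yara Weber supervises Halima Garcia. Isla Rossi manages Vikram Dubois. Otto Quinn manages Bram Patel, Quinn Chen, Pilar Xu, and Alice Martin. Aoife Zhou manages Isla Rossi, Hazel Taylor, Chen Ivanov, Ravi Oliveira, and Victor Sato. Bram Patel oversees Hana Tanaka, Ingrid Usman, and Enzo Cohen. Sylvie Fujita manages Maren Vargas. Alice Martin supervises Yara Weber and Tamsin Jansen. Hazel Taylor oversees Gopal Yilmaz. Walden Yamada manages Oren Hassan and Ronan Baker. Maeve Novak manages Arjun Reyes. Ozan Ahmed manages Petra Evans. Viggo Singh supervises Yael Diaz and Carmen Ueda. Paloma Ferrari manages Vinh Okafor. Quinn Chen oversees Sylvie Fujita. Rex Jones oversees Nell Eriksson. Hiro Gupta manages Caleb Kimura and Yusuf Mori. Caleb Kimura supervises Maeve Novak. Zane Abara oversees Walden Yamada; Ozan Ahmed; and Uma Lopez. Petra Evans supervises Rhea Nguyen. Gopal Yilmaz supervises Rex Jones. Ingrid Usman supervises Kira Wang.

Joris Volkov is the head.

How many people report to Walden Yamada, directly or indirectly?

2

Walden Yamada directly manages Oren Hassan, Ronan Baker. Oren Hassan has no reports. Ronan Baker has no reports. So Walden Yamada's organization is 2 direct reports plus everyone under them: 1 + 1 = 2.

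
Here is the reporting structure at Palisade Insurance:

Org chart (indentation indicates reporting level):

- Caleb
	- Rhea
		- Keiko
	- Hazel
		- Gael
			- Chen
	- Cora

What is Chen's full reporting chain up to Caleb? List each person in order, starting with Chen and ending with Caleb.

Chen reports to Gael. Gael reports to Hazel. Hazel reports to Caleb. Caleb is at the top.

Chen -> Gael -> Hazel -> Caleb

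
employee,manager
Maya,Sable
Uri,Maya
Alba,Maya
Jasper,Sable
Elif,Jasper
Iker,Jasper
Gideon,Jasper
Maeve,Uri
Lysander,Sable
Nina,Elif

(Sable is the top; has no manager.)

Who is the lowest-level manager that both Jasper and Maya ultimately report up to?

Jasper's chain of managers is Sable. Maya's chain of managers is Sable. The first manager that appears in both chains is Sable.

Sable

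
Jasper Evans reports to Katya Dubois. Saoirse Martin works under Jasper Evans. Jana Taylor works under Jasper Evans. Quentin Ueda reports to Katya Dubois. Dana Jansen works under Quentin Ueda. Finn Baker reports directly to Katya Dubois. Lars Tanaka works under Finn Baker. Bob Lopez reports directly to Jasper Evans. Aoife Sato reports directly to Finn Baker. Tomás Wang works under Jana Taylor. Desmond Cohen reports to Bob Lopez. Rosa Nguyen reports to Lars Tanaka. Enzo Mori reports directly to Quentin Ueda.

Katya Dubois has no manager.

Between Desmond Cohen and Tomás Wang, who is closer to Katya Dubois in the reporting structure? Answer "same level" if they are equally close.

Both Desmond Cohen and Tomás Wang are 3 levels below Katya Dubois.

same level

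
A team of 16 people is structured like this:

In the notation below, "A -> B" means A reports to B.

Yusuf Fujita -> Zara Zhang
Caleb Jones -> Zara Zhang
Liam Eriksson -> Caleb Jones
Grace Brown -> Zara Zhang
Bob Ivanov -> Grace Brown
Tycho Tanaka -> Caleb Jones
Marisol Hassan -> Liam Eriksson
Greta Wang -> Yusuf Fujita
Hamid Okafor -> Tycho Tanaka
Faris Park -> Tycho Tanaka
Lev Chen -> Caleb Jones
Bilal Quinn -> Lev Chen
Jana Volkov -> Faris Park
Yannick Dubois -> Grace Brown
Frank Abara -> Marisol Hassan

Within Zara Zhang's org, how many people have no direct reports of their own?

The people in Zara Zhang's organization with no one reporting to them are Yannick Dubois, Bob Ivanov, Bilal Quinn, Jana Volkov, Hamid Okafor, Frank Abara, Greta Wang. That is 7.

7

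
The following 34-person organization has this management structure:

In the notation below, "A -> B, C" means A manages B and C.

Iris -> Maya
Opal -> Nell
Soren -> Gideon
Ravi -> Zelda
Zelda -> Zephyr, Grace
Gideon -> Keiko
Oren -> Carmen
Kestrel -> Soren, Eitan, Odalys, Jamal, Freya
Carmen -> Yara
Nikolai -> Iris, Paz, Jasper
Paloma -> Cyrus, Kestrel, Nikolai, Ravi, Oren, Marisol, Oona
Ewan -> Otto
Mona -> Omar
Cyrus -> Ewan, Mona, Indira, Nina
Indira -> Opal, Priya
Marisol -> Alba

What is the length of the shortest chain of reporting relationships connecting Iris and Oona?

Iris is 2 levels below Paloma, and Oona is 1 level below Paloma (their lowest common manager). The shortest path runs up from Iris to Paloma and back down to Oona: 2 + 1 = 3 links.

3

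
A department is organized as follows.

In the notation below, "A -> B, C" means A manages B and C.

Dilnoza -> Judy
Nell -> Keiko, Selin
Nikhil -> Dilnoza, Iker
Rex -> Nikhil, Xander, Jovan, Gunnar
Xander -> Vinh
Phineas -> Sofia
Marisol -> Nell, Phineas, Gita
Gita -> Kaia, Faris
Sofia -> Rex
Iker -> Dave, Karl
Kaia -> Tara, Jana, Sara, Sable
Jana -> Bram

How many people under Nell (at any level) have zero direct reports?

2

The people in Nell's organization with no one reporting to them are Selin, Keiko. That is 2.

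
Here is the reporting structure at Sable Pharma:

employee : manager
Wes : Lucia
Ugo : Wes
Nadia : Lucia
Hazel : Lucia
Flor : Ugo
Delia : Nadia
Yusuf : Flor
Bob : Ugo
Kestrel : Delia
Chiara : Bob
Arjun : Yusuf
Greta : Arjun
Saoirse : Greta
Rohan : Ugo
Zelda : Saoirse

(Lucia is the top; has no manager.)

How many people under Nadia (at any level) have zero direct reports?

The only person in Nadia's organization with no one reporting to them is Kestrel. That is 1.

1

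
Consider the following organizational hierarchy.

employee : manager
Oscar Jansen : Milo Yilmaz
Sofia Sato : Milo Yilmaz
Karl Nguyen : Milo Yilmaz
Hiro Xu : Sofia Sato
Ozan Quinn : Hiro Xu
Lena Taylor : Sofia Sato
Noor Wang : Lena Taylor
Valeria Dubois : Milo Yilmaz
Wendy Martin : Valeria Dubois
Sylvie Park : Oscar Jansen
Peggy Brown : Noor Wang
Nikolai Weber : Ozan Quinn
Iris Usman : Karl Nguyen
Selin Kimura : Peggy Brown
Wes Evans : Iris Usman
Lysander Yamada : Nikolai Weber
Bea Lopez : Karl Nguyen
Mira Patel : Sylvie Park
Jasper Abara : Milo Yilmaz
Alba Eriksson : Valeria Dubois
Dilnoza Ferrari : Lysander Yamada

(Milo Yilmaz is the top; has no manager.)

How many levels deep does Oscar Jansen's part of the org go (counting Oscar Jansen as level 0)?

The longest chain under Oscar Jansen runs Oscar Jansen → Sylvie Park → Mira Patel, which is 2 levels below Oscar Jansen.

2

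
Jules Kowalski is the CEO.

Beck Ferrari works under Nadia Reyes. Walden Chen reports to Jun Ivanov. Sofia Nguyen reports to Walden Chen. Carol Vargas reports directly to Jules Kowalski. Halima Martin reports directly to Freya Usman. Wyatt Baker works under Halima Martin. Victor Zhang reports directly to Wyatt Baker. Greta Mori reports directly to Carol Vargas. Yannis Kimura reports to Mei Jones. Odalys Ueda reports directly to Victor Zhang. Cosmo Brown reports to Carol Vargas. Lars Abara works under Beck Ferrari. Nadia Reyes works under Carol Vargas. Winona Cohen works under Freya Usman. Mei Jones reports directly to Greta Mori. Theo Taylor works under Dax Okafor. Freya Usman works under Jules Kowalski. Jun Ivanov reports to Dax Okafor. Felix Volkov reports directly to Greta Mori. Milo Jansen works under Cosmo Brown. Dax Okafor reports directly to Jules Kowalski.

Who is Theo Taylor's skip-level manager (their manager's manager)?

Jules Kowalski

Theo Taylor reports to Dax Okafor, and Dax Okafor reports to Jules Kowalski. So Theo Taylor's skip-level manager is Jules Kowalski.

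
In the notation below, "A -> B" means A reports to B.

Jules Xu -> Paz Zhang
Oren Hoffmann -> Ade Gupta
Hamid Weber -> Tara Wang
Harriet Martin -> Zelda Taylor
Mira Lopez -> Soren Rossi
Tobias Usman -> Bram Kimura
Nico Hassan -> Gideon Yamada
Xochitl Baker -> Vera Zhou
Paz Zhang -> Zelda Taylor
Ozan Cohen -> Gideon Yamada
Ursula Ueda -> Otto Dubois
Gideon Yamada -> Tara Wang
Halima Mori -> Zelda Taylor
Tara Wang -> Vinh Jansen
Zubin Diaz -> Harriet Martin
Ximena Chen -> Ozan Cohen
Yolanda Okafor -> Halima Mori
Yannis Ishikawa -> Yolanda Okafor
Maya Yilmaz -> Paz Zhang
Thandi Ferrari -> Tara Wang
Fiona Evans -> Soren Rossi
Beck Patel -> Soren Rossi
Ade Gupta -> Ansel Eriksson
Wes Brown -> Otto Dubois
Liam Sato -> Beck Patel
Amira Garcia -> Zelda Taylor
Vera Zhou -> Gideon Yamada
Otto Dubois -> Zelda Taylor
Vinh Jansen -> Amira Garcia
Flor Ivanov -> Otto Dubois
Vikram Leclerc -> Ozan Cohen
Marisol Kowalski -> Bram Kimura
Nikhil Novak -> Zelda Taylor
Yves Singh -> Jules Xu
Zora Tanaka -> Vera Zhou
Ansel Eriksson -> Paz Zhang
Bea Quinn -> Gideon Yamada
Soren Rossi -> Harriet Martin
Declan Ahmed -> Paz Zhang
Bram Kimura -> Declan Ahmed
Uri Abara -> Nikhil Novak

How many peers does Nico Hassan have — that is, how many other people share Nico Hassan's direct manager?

3

Nico Hassan reports to Gideon Yamada. Gideon Yamada's other direct reports are Ozan Cohen, Vera Zhou, Bea Quinn — 3 peers.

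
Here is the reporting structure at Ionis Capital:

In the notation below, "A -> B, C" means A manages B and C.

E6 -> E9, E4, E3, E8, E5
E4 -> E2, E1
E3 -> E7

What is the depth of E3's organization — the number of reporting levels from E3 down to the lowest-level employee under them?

The longest chain under E3 runs E3 → E7, which is 1 level below E3.

1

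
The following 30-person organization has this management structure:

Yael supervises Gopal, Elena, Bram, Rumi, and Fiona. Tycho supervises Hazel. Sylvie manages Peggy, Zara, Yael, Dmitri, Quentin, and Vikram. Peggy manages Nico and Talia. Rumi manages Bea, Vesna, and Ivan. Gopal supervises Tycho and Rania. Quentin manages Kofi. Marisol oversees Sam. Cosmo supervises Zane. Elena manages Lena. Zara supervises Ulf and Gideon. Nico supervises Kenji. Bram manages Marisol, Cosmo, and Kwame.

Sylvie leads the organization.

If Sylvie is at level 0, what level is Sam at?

4

Chain from Sam up to Sylvie: Sam → Marisol → Bram → Yael → Sylvie. That is 4 steps up, so Sam is 4 levels below Sylvie.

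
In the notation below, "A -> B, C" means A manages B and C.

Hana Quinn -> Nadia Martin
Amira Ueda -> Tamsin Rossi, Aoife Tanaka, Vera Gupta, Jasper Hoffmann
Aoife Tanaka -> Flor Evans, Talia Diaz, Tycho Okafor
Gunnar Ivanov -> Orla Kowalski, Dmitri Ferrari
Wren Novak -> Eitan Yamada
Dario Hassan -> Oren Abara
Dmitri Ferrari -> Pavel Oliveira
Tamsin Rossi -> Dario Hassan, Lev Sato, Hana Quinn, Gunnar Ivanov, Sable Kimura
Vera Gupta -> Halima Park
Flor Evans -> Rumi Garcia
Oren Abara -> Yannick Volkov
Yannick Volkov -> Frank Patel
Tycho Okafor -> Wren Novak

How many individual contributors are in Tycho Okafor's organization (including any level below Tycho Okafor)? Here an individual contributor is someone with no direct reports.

The only person in Tycho Okafor's organization with no one reporting to them is Eitan Yamada. That is 1.

1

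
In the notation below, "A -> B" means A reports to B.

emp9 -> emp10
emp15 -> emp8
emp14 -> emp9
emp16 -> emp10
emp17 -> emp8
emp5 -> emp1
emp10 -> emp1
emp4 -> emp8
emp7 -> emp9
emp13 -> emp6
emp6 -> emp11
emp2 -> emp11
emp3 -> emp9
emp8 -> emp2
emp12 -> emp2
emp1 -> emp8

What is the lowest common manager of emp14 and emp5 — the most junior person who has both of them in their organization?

emp1

emp14's chain of managers is emp9, emp10, emp1, emp8, emp2, emp11. emp5's chain of managers is emp1, emp8, emp2, emp11. The first manager that appears in both chains is emp1.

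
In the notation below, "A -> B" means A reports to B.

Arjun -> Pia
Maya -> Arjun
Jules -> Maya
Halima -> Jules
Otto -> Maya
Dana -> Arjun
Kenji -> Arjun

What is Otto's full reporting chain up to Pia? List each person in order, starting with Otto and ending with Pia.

Otto reports to Maya. Maya reports to Arjun. Arjun reports to Pia. Pia is at the top.

Otto -> Maya -> Arjun -> Pia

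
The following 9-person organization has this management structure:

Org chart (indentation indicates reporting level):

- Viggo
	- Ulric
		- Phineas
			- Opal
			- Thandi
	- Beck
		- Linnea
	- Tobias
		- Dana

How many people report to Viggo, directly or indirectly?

Viggo directly manages Ulric, Beck, Tobias. Under Ulric: Phineas, Thandi, Opal (3). Under Beck: Linnea (1). Under Tobias: Dana (1). So Viggo's organization is 3 direct reports plus everyone under them: 4 + 2 + 2 = 8.

8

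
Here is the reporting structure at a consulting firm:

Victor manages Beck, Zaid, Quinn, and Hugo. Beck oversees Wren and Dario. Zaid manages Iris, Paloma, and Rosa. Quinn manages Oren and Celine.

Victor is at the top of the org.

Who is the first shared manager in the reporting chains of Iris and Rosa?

Iris's chain of managers is Zaid, Victor. Rosa's chain of managers is Zaid, Victor. The first manager that appears in both chains is Zaid.

Zaid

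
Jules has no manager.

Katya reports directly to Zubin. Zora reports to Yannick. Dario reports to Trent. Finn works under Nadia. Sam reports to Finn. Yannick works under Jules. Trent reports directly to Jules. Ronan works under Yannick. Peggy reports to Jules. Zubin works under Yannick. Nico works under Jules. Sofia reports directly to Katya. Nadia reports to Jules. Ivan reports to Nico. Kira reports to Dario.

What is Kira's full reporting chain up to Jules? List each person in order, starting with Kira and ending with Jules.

Kira reports to Dario. Dario reports to Trent. Trent reports to Jules. Jules is at the top.

Kira -> Dario -> Trent -> Jules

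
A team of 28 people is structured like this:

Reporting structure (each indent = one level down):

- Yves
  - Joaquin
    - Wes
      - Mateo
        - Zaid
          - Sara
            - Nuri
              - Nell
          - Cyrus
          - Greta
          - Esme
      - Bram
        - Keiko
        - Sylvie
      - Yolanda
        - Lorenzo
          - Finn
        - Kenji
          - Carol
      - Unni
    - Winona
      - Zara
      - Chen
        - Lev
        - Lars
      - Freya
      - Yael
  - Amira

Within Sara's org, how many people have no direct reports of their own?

1

The only person in Sara's organization with no one reporting to them is Nell. That is 1.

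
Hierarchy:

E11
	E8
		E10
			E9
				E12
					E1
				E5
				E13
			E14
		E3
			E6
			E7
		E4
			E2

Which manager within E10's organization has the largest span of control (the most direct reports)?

Direct-report counts within E10's organization: E10 has 2; E9 has 3; E12 has 1. The largest is 3, held by E9.

E9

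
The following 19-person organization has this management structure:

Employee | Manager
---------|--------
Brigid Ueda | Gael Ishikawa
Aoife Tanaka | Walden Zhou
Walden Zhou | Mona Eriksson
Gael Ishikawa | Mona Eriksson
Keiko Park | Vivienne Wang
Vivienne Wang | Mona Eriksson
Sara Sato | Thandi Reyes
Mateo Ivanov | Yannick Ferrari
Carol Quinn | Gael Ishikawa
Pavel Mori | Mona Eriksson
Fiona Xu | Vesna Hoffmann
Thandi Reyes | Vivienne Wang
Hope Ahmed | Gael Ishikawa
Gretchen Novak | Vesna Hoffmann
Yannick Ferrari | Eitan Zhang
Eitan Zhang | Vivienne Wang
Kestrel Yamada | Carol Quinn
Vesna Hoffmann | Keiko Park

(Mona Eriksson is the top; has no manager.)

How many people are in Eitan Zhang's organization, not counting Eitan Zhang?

2

Eitan Zhang directly manages Yannick Ferrari. Under Yannick Ferrari: Mateo Ivanov (1). That's 2 in total.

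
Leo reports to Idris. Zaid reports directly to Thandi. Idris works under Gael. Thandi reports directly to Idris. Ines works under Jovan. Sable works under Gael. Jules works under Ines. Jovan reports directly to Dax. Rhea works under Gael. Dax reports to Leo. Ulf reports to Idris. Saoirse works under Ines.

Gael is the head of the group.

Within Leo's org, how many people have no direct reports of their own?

The people in Leo's organization with no one reporting to them are Saoirse, Jules. That is 2.

2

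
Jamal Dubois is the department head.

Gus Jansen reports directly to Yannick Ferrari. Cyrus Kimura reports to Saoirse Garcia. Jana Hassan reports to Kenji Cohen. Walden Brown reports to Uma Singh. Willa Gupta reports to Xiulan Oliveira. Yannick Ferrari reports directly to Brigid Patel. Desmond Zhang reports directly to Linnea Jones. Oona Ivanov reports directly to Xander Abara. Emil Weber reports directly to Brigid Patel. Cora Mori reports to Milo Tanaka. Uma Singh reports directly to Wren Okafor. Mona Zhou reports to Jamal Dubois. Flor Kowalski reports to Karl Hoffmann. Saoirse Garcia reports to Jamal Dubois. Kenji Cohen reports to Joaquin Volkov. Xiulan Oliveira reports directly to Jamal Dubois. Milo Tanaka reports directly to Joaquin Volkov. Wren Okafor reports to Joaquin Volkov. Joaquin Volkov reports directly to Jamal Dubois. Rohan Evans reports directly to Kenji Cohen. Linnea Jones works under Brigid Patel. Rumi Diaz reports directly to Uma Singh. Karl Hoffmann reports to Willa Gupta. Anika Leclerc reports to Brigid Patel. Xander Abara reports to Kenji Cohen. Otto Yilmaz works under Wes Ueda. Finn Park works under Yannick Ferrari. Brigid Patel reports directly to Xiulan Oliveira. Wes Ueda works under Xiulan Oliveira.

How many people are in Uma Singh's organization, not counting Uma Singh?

2

Uma Singh directly manages Walden Brown, Rumi Diaz. Walden Brown has no reports. Rumi Diaz has no reports. So Uma Singh's organization is 2 direct reports plus everyone under them: 1 + 1 = 2.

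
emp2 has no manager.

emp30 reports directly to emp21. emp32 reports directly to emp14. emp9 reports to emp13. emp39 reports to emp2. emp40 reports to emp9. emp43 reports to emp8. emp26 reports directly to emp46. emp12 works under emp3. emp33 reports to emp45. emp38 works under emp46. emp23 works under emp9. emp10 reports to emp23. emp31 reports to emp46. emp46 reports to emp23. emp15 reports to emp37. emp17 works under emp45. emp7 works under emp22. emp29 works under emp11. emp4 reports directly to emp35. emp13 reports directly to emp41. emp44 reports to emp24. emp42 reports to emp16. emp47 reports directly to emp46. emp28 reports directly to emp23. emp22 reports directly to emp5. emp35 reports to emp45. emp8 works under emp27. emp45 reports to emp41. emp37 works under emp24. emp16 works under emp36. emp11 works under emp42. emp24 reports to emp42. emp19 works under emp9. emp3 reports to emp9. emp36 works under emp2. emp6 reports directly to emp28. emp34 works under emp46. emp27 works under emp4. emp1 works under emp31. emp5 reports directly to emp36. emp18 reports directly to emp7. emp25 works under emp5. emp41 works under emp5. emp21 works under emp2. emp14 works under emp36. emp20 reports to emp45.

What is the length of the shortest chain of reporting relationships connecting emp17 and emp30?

7

emp17 is 5 levels below emp2, and emp30 is 2 levels below emp2 (their lowest common manager). The shortest path runs up from emp17 to emp2 and back down to emp30: 5 + 2 = 7 links.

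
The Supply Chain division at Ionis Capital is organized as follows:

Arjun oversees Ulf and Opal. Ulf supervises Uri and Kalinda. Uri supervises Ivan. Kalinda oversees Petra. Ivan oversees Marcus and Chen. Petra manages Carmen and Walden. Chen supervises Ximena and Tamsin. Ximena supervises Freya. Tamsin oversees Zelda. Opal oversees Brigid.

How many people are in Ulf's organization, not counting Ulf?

12

Ulf directly manages Uri, Kalinda. Under Uri: Ivan, Marcus, Chen, Tamsin, Zelda, Ximena, Freya (7). Under Kalinda: Petra, Carmen, Walden (3). So Ulf's organization is 2 direct reports plus everyone under them: 8 + 4 = 12.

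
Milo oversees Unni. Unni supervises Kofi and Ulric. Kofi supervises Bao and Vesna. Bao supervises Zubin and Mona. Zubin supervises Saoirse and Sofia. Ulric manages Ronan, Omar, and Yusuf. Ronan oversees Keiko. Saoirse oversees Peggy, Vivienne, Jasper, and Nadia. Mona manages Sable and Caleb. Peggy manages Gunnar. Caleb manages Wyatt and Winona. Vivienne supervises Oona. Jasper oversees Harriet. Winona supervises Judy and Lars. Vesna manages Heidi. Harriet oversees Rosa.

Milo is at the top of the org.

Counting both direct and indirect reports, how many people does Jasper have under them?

2

Jasper directly manages Harriet. Under Harriet: Rosa (1). That's 2 in total.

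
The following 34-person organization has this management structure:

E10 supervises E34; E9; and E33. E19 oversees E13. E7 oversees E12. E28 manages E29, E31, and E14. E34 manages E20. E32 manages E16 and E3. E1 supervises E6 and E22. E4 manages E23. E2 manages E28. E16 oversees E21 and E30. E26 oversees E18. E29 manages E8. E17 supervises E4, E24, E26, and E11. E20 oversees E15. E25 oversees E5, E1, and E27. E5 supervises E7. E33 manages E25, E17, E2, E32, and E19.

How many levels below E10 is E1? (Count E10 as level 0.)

3

Chain from E1 up to E10: E1 → E25 → E33 → E10. That is 3 steps up, so E1 is 3 levels below E10.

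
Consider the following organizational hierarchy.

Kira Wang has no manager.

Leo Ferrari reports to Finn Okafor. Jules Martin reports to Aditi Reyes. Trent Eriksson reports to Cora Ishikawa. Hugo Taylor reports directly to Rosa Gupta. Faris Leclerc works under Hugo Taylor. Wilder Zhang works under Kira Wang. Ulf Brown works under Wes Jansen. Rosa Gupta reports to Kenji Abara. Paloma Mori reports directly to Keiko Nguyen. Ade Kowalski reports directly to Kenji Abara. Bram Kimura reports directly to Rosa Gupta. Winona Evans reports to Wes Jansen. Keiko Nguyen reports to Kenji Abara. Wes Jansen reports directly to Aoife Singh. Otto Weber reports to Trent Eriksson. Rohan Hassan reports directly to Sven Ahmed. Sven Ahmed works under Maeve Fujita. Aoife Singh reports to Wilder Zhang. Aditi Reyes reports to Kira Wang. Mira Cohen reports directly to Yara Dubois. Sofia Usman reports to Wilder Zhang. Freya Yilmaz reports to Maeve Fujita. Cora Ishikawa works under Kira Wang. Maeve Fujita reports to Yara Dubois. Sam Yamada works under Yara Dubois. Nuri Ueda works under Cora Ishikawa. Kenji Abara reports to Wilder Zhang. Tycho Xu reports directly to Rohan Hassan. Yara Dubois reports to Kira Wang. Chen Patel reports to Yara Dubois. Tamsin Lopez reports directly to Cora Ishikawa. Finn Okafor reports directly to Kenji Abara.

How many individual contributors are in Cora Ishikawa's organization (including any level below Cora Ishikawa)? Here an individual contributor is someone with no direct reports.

The people in Cora Ishikawa's organization with no one reporting to them are Nuri Ueda, Otto Weber, Tamsin Lopez. That is 3.

3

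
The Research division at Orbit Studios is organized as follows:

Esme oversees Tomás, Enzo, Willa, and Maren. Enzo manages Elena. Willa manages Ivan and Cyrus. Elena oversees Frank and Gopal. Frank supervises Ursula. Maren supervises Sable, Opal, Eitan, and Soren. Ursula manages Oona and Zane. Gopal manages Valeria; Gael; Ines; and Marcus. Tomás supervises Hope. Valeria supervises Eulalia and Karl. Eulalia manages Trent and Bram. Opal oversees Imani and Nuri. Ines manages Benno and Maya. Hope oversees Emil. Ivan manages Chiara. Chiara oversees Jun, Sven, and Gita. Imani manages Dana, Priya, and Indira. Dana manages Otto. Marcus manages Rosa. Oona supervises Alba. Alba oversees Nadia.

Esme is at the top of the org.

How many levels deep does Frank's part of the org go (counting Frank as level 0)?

4

The longest chain under Frank runs Frank → Ursula → Oona → Alba → Nadia, which is 4 levels below Frank.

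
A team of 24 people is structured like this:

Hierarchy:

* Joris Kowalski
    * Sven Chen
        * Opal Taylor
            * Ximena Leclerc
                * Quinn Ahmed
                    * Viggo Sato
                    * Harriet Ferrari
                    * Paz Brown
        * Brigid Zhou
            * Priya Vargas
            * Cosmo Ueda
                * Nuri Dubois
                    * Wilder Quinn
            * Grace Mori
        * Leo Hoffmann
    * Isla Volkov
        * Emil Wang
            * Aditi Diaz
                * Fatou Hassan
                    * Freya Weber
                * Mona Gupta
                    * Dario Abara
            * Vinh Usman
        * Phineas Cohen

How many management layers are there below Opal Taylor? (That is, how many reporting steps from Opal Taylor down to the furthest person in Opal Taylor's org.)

The longest chain under Opal Taylor runs Opal Taylor → Ximena Leclerc → Quinn Ahmed → Paz Brown, which is 3 levels below Opal Taylor.

3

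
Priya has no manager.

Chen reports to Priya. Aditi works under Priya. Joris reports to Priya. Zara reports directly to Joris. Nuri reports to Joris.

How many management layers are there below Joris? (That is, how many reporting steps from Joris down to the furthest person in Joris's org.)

The longest chain under Joris runs Joris → Nuri, which is 1 level below Joris.

1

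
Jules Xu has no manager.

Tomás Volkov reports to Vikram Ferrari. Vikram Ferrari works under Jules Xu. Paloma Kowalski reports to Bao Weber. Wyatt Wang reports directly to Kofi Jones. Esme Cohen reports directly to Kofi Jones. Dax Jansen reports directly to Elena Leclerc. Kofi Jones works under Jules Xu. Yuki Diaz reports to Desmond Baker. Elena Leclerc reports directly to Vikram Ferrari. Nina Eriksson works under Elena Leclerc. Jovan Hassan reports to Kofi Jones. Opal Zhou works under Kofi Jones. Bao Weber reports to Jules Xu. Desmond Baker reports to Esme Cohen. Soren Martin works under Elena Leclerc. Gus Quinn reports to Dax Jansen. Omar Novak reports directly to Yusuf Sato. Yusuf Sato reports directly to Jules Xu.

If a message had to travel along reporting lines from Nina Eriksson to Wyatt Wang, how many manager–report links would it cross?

Nina Eriksson is 3 levels below Jules Xu, and Wyatt Wang is 2 levels below Jules Xu (their lowest common manager). The shortest path runs up from Nina Eriksson to Jules Xu and back down to Wyatt Wang: 3 + 2 = 5 links.

5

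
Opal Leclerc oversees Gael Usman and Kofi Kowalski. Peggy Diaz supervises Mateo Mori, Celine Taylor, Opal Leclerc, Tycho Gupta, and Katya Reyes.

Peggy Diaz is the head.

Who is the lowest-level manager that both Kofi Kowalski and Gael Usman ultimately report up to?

Opal Leclerc

Kofi Kowalski's chain of managers is Opal Leclerc, Peggy Diaz. Gael Usman's chain of managers is Opal Leclerc, Peggy Diaz. The first manager that appears in both chains is Opal Leclerc.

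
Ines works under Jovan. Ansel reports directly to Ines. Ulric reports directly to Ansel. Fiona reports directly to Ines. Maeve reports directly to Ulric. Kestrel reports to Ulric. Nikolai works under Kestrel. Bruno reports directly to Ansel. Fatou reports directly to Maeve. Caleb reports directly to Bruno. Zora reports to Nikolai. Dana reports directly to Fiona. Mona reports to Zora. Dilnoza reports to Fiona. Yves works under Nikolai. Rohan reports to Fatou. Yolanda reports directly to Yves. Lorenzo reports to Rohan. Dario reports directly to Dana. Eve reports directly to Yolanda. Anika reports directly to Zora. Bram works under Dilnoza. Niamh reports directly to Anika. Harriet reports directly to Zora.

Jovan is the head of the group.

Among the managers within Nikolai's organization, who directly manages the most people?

Direct-report counts within Nikolai's organization: Nikolai has 2; Yves has 1; Yolanda has 1; Zora has 3; Anika has 1. The largest is 3, held by Zora.

Zora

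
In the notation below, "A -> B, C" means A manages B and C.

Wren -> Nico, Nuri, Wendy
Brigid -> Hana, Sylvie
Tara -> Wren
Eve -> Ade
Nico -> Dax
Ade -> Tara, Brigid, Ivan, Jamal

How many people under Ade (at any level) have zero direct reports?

The people in Ade's organization with no one reporting to them are Jamal, Ivan, Sylvie, Hana, Wendy, Nuri, Dax. That is 7.

7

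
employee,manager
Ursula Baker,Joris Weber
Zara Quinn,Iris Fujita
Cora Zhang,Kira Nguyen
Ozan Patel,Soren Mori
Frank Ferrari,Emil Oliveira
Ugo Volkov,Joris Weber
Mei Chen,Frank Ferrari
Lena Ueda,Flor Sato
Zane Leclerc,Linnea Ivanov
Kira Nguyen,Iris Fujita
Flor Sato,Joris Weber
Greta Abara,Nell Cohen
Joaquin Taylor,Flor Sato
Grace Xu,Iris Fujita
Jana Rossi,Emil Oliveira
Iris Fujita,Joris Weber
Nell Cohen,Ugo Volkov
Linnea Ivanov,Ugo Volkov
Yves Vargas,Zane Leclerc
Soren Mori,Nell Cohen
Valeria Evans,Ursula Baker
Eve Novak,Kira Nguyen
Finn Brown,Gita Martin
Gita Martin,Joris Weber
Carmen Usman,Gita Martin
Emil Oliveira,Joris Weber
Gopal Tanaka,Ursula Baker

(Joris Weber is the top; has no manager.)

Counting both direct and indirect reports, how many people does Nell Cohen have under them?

3

Nell Cohen directly manages Soren Mori, Greta Abara. Under Soren Mori: Ozan Patel (1). Greta Abara has no reports. So Nell Cohen's organization is 2 direct reports plus everyone under them: 2 + 1 = 3.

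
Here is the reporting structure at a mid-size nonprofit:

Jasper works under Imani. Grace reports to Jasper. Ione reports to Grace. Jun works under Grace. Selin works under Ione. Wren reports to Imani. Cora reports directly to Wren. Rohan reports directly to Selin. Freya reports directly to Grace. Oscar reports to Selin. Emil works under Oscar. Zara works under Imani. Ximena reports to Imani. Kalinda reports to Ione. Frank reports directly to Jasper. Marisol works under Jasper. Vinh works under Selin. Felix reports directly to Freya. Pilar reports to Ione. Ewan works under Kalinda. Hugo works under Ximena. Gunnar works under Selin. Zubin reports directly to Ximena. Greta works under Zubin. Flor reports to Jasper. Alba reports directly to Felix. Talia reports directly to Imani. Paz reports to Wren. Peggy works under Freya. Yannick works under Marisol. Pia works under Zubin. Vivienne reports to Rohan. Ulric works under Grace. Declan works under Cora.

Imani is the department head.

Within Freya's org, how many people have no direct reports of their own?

2

The people in Freya's organization with no one reporting to them are Peggy, Alba. That is 2.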